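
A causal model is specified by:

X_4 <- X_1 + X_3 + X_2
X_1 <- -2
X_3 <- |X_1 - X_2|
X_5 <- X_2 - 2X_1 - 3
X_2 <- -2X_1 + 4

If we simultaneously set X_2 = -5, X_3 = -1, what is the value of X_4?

Setting X_2 = -5, X_3 = -1 by intervention discards those variables' equations.
X_4 = X_1 + X_3 + X_2  [with X_1=-2, X_3=-1, X_2=-5]  = -8

-8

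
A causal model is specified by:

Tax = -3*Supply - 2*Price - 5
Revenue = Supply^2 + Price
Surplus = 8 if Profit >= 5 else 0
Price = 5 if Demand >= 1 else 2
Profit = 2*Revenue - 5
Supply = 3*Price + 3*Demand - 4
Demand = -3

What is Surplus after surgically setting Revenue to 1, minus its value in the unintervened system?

The intervention breaks the incoming arrows to Revenue: Revenue = Supply^2 + Price no longer applies, and Revenue = 1.
Profit = 2*Revenue - 5  [with Revenue=1]  = -3
Surplus = 8 if Profit >= 5 else 0  [with Profit=-3]  = 0
Without intervention: Price = 5 if Demand >= 1 else 2  [with Demand=-3]  = 2; Supply = 3*Price + 3*Demand - 4  [with Price=2, Demand=-3]  = -7; Revenue = Supply^2 + Price  [with Supply=-7, Price=2]  = 51; Profit = 2*Revenue - 5  [with Revenue=51]  = 97; Surplus = 8 if Profit >= 5 else 0  [with Profit=97]  = 8.
Change = 0 − 8 = -8.

-8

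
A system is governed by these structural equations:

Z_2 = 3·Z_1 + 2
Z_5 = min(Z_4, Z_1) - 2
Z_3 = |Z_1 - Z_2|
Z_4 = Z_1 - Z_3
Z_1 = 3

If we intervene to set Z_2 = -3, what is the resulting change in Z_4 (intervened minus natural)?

2

Under do(Z_2=-3), the mechanism Z_2 = 3·Z_1 + 2 is discarded; Z_2 is fixed at -3.
Z_3 = |Z_1 - Z_2|  [with Z_1=3, Z_2=-3]  = 6
Z_4 = Z_1 - Z_3  [with Z_1=3, Z_3=6]  = -3
Without intervention: Z_2 = 3·Z_1 + 2  [with Z_1=3]  = 11; Z_3 = |Z_1 - Z_2|  [with Z_1=3, Z_2=11]  = 8; Z_4 = Z_1 - Z_3  [with Z_1=3, Z_3=8]  = -5.
Change = -3 − (-5) = 2.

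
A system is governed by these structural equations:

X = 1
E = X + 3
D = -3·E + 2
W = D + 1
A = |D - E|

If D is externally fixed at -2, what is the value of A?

6

do(D=-2) replaces the equation D = -3·E + 2 with the constant D = -2.
E = X + 3  [with X=1]  = 4
A = |D - E|  [with D=-2, E=4]  = 6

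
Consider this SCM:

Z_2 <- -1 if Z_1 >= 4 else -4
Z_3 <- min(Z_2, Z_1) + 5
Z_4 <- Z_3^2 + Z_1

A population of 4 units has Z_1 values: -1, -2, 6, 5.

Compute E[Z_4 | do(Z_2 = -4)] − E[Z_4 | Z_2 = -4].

Under do(Z_2=-4), Z_2's equation is replaced by Z_2=-4 for every unit. Per-unit Z_4: 0, -1, 7, 6. Mean = 3.
E[Z_4|Z_2=-4] averages over only the 2 units with Z_2=-4 (Z_1 = -1, -2): Z_4 = 0, -1, mean -0.5.
Difference = 3 − (-0.5) = 3.5.

3.5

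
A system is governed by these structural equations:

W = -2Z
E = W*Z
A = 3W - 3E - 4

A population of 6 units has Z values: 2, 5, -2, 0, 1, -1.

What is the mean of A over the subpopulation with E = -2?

Conditioning on E=-2 selects the 2 unit(s) with Z ∈ {1, -1}. Their A values: -4, 8. Mean = 2.

2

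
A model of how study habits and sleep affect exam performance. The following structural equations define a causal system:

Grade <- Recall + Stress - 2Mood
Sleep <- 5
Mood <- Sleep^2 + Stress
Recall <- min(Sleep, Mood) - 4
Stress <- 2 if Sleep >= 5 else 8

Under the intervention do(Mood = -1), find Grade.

-1

do(Mood=-1) replaces the equation Mood <- Sleep^2 + Stress with the constant Mood = -1.
Stress = 2 if Sleep >= 5 else 8  [with Sleep=5]  = 2
Recall = min(Sleep, Mood) - 4  [with Sleep=5, Mood=-1]  = -5
Grade = Recall + Stress - 2Mood  [with Recall=-5, Stress=2, Mood=-1]  = -1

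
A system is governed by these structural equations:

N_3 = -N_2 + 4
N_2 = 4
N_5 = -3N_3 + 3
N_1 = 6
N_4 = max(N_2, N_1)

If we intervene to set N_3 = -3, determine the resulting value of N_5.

do(N_3=-3) replaces the equation N_3 = -N_2 + 4 with the constant N_3 = -3.
N_5 = -3N_3 + 3  [with N_3=-3]  = 12

12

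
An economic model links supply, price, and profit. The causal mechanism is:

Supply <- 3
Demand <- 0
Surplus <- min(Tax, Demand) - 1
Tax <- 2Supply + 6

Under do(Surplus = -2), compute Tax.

12

Under do(Surplus=-2), the mechanism Surplus <- min(Tax, Demand) - 1 is discarded; Surplus is fixed at -2.
Since Tax is not a descendant of the intervened variable, it is unaffected.
Tax = 2Supply + 6  [with Supply=3]  = 12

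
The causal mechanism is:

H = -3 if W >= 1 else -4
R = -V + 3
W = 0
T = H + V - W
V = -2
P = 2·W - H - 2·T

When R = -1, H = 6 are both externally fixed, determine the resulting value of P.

Setting R = -1, H = 6 by intervention discards those variables' equations.
T = H + V - W  [with H=6, V=-2, W=0]  = 4
P = 2·W - H - 2·T  [with W=0, H=6, T=4]  = -14

-14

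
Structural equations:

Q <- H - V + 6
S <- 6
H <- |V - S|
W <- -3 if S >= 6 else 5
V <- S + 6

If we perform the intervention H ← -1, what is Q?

-7

The intervention breaks the incoming arrows to H: H <- |V - S| no longer applies, and H = -1.
V = S + 6  [with S=6]  = 12
Q = H - V + 6  [with H=-1, V=12]  = -7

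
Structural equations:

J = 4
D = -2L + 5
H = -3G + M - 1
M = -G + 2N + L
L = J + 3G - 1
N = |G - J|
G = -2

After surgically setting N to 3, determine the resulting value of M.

The intervention breaks the incoming arrows to N: N = |G - J| no longer applies, and N = 3.
L = J + 3G - 1  [with J=4, G=-2]  = -3
M = -G + 2N + L  [with G=-2, N=3, L=-3]  = 5

5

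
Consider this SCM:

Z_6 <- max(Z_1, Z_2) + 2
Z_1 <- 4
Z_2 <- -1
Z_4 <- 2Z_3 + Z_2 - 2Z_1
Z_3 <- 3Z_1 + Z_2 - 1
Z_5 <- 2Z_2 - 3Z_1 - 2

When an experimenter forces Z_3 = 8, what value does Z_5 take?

do(Z_3=8) replaces the equation Z_3 <- 3Z_1 + Z_2 - 1 with the constant Z_3 = 8.
Z_5 is not downstream of the intervention, so its value is determined by the original equations.
Z_5 = 2Z_2 - 3Z_1 - 2  [with Z_2=-1, Z_1=4]  = -16

-16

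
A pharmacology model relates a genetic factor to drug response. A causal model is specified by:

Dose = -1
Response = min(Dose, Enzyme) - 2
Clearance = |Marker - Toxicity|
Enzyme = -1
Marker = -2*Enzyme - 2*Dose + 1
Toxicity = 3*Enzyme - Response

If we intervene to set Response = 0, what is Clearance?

Under do(Response=0), the mechanism Response = min(Dose, Enzyme) - 2 is discarded; Response is fixed at 0.
Marker = -2*Enzyme - 2*Dose + 1  [with Enzyme=-1, Dose=-1]  = 5
Toxicity = 3*Enzyme - Response  [with Enzyme=-1, Response=0]  = -3
Clearance = |Marker - Toxicity|  [with Marker=5, Toxicity=-3]  = 8

8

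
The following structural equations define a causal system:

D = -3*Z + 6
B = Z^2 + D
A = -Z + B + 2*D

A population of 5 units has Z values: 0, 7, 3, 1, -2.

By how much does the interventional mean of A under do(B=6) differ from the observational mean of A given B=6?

The intervention sets B=6 in all 5 units regardless of Z. Recomputing A per unit gives 18, -31, -3, 11, 32; average 5.4.
Observing B=6 restricts to units where B's equation naturally yields 6: Z ∈ {0, 3}. In that subpopulation A = 18, -3, mean 7.5.
Difference = 5.4 − 7.5 = -2.1.

-2.1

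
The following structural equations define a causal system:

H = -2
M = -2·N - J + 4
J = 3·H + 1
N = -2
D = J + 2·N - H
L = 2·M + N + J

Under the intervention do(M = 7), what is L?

Under do(M=7), the mechanism M = -2·N - J + 4 is discarded; M is fixed at 7.
J = 3·H + 1  [with H=-2]  = -5
L = 2·M + N + J  [with M=7, N=-2, J=-5]  = 7

7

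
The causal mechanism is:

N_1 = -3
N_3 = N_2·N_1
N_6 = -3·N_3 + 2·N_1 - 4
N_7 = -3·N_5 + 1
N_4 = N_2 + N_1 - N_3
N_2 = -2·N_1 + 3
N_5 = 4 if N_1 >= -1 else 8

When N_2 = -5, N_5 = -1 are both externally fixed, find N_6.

-55

Setting N_2 = -5, N_5 = -1 by intervention discards those variables' equations.
N_3 = N_2·N_1  [with N_2=-5, N_1=-3]  = 15
N_6 = -3·N_3 + 2·N_1 - 4  [with N_3=15, N_1=-3]  = -55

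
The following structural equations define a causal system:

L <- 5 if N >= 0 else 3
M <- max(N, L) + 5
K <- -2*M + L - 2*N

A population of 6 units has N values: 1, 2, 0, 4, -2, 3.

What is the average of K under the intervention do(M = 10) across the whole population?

-18

The intervention sets M=10 in all 6 units regardless of N. Recomputing K per unit gives -17, -19, -15, -23, -13, -21; average -18.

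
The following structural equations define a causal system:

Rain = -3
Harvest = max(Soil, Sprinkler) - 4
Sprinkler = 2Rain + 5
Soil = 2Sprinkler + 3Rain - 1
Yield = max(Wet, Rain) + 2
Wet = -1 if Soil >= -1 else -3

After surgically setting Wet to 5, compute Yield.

Intervening sets Wet = 5 and removes its equation (Wet = -1 if Soil >= -1 else -3).
Yield = max(Wet, Rain) + 2  [with Wet=5, Rain=-3]  = 7

7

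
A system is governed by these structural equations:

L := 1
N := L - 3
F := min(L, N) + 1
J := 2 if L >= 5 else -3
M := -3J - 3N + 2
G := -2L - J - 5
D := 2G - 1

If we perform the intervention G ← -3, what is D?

-7

Intervening sets G = -3 and removes its equation (G := -2L - J - 5).
D = 2G - 1  [with G=-3]  = -7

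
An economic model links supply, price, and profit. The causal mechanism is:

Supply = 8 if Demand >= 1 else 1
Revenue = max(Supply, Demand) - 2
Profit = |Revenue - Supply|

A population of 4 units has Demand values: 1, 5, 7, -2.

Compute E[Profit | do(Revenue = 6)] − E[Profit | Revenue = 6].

0.75

Every unit gets Revenue=6 under the intervention. Profit values become 2, 2, 2, 5; E[Profit|do(Revenue=6)] = 2.75.
Conditioning on Revenue=6 selects the 3 unit(s) with Demand ∈ {1, 5, 7}. Their Profit values: 2, 2, 2. Mean = 2.
Difference = 2.75 − 2 = 0.75.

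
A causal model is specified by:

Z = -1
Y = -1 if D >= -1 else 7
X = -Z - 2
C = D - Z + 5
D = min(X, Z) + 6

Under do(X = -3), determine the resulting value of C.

do(X=-3) replaces the equation X = -Z - 2 with the constant X = -3.
D = min(X, Z) + 6  [with X=-3, Z=-1]  = 3
C = D - Z + 5  [with D=3, Z=-1]  = 9

9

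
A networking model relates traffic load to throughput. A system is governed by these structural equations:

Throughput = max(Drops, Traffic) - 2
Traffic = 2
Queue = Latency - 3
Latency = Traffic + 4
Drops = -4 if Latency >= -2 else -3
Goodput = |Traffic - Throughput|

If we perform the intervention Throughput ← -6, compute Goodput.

8

The intervention breaks the incoming arrows to Throughput: Throughput = max(Drops, Traffic) - 2 no longer applies, and Throughput = -6.
Goodput = |Traffic - Throughput|  [with Traffic=2, Throughput=-6]  = 8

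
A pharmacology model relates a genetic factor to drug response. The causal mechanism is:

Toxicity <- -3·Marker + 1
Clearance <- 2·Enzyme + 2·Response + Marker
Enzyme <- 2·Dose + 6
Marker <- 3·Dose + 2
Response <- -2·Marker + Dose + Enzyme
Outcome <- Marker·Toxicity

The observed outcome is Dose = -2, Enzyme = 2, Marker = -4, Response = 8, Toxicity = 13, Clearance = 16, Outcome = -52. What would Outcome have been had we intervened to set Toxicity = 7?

Under do(Toxicity=7), the mechanism Toxicity <- -3·Marker + 1 is discarded; Toxicity is fixed at 7.
Marker = 3·Dose + 2  [with Dose=-2]  = -4
Outcome = Marker·Toxicity  [with Marker=-4, Toxicity=7]  = -28

-28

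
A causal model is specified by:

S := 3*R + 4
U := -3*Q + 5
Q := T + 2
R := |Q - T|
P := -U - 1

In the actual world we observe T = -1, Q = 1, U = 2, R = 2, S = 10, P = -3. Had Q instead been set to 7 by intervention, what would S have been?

do(Q=7) replaces the equation Q := T + 2 with the constant Q = 7.
R = |Q - T|  [with Q=7, T=-1]  = 8
S = 3*R + 4  [with R=8]  = 28

28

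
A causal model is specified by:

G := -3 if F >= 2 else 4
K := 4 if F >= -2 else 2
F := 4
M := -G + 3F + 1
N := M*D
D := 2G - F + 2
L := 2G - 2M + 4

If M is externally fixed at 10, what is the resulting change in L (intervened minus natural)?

The intervention breaks the incoming arrows to M: M := -G + 3F + 1 no longer applies, and M = 10.
G = -3 if F >= 2 else 4  [with F=4]  = -3
L = 2G - 2M + 4  [with G=-3, M=10]  = -22
Without intervention: G = -3 if F >= 2 else 4  [with F=4]  = -3; M = -G + 3F + 1  [with G=-3, F=4]  = 16; L = 2G - 2M + 4  [with G=-3, M=16]  = -34.
Change = -22 − (-34) = 12.

12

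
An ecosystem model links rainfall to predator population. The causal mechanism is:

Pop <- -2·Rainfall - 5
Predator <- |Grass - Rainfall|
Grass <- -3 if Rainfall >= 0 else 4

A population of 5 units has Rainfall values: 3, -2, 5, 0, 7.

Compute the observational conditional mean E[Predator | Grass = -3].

E[Predator|Grass=-3] averages over only the 4 units with Grass=-3 (Rainfall = 3, 5, 0, 7): Predator = 6, 8, 3, 10, mean 6.75.

6.75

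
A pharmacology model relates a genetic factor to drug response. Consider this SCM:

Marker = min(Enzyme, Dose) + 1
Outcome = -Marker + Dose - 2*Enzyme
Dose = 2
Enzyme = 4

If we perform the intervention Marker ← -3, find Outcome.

The intervention breaks the incoming arrows to Marker: Marker = min(Enzyme, Dose) + 1 no longer applies, and Marker = -3.
Outcome = -Marker + Dose - 2*Enzyme  [with Marker=-3, Dose=2, Enzyme=4]  = -3

-3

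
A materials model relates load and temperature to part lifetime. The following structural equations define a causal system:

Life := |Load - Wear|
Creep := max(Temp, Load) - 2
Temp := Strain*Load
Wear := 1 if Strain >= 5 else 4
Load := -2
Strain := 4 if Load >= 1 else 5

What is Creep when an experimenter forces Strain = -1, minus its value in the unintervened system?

4

Under do(Strain=-1), the mechanism Strain := 4 if Load >= 1 else 5 is discarded; Strain is fixed at -1.
Temp = Strain*Load  [with Strain=-1, Load=-2]  = 2
Creep = max(Temp, Load) - 2  [with Temp=2, Load=-2]  = 0
Without intervention: Strain = 4 if Load >= 1 else 5  [with Load=-2]  = 5; Temp = Strain*Load  [with Strain=5, Load=-2]  = -10; Creep = max(Temp, Load) - 2  [with Temp=-10, Load=-2]  = -4.
Change = 0 − (-4) = 4.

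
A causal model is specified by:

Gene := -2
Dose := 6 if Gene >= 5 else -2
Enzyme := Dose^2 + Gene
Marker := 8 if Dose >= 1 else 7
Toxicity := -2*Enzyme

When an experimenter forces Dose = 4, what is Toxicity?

-28

do(Dose=4) replaces the equation Dose := 6 if Gene >= 5 else -2 with the constant Dose = 4.
Enzyme = Dose^2 + Gene  [with Dose=4, Gene=-2]  = 14
Toxicity = -2*Enzyme  [with Enzyme=14]  = -28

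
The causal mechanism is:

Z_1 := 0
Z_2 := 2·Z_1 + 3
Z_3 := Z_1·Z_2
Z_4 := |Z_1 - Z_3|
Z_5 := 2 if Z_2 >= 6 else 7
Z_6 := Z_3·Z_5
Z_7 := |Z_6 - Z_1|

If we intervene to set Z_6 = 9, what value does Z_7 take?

9

Intervening sets Z_6 = 9 and removes its equation (Z_6 := Z_3·Z_5).
Z_7 = |Z_6 - Z_1|  [with Z_6=9, Z_1=0]  = 9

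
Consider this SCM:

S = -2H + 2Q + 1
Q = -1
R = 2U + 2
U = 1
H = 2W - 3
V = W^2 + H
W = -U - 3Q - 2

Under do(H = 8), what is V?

8

Under do(H=8), the mechanism H = 2W - 3 is discarded; H is fixed at 8.
W = -U - 3Q - 2  [with U=1, Q=-1]  = 0
V = W^2 + H  [with W=0, H=8]  = 8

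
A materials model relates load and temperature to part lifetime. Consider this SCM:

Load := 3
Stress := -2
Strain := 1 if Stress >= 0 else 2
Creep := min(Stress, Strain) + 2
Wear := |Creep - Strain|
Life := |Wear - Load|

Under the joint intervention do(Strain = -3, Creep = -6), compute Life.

Setting Strain = -3, Creep = -6 by intervention discards those variables' equations.
Wear = |Creep - Strain|  [with Creep=-6, Strain=-3]  = 3
Life = |Wear - Load|  [with Wear=3, Load=3]  = 0

0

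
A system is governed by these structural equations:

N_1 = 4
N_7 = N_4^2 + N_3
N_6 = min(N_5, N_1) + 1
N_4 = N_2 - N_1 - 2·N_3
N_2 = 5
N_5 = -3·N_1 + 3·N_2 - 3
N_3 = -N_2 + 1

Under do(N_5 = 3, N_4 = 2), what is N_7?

0

Setting N_5 = 3, N_4 = 2 by intervention discards those variables' equations.
N_3 = -N_2 + 1  [with N_2=5]  = -4
N_7 = N_4^2 + N_3  [with N_4=2, N_3=-4]  = 0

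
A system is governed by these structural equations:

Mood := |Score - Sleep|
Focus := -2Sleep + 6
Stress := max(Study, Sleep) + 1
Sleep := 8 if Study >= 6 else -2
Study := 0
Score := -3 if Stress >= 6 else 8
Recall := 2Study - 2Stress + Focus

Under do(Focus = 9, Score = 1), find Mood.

The joint intervention fixes Focus = 9, Score = 1, removing each variable's own equation.
Sleep = 8 if Study >= 6 else -2  [with Study=0]  = -2
Mood = |Score - Sleep|  [with Score=1, Sleep=-2]  = 3

3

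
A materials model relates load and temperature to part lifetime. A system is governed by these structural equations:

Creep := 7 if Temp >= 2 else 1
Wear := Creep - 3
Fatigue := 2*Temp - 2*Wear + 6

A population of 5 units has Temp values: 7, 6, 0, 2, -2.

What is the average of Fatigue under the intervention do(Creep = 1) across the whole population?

15.2

Under do(Creep=1), Creep's equation is replaced by Creep=1 for every unit. Per-unit Fatigue: 24, 22, 10, 14, 6. Mean = 15.2.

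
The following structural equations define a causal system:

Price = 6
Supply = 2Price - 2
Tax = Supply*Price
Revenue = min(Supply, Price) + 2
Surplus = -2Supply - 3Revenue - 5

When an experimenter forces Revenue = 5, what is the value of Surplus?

do(Revenue=5) replaces the equation Revenue = min(Supply, Price) + 2 with the constant Revenue = 5.
Supply = 2Price - 2  [with Price=6]  = 10
Surplus = -2Supply - 3Revenue - 5  [with Supply=10, Revenue=5]  = -40

-40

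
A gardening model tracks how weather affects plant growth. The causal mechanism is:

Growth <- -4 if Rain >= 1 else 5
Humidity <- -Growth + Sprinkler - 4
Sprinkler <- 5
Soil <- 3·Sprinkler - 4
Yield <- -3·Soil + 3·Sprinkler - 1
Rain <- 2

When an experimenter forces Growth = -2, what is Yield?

Under do(Growth=-2), the mechanism Growth <- -4 if Rain >= 1 else 5 is discarded; Growth is fixed at -2.
Since Yield is not a descendant of the intervened variable, it is unaffected.
Soil = 3·Sprinkler - 4  [with Sprinkler=5]  = 11
Yield = -3·Soil + 3·Sprinkler - 1  [with Soil=11, Sprinkler=5]  = -19

-19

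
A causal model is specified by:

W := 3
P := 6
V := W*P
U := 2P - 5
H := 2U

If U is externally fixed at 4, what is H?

Intervening sets U = 4 and removes its equation (U := 2P - 5).
H = 2U  [with U=4]  = 8

8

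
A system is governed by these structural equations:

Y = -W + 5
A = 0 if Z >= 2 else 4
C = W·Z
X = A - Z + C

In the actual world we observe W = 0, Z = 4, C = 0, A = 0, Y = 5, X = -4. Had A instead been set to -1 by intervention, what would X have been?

-5

Under do(A=-1), the mechanism A = 0 if Z >= 2 else 4 is discarded; A is fixed at -1.
C = W·Z  [with W=0, Z=4]  = 0
X = A - Z + C  [with A=-1, Z=4, C=0]  = -5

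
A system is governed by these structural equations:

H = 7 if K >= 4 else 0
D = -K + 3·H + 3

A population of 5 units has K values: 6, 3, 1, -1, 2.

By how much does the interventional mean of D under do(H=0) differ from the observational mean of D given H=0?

do(H=0) breaks H's dependence on K. With H=0 fixed, D across the units is -3, 0, 2, 4, 1, mean 0.8.
Conditioning on H=0 selects the 4 unit(s) with K ∈ {3, 1, -1, 2}. Their D values: 0, 2, 4, 1. Mean = 1.75.
Difference = 0.8 − 1.75 = -0.95.

-0.95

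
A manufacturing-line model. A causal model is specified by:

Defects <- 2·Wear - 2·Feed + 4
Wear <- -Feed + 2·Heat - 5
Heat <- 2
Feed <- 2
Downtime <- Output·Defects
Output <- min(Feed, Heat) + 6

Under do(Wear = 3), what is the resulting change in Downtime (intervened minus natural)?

96

The intervention breaks the incoming arrows to Wear: Wear <- -Feed + 2·Heat - 5 no longer applies, and Wear = 3.
Defects = 2·Wear - 2·Feed + 4  [with Wear=3, Feed=2]  = 6
Output = min(Feed, Heat) + 6  [with Feed=2, Heat=2]  = 8
Downtime = Output·Defects  [with Output=8, Defects=6]  = 48
Without intervention: Wear = -Feed + 2·Heat - 5  [with Feed=2, Heat=2]  = -3; Defects = 2·Wear - 2·Feed + 4  [with Wear=-3, Feed=2]  = -6; Output = min(Feed, Heat) + 6  [with Feed=2, Heat=2]  = 8; Downtime = Output·Defects  [with Output=8, Defects=-6]  = -48.
Change = 48 − (-48) = 96.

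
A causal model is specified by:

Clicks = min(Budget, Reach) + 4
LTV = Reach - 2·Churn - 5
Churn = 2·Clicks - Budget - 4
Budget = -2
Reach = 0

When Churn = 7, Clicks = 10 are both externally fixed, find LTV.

-19

The joint intervention fixes Churn = 7, Clicks = 10, removing each variable's own equation.
LTV = Reach - 2·Churn - 5  [with Reach=0, Churn=7]  = -19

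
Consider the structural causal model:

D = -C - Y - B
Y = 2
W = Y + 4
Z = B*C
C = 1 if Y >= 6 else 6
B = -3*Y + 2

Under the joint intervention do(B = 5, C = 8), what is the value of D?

Setting B = 5, C = 8 by intervention discards those variables' equations.
D = -C - Y - B  [with C=8, Y=2, B=5]  = -15

-15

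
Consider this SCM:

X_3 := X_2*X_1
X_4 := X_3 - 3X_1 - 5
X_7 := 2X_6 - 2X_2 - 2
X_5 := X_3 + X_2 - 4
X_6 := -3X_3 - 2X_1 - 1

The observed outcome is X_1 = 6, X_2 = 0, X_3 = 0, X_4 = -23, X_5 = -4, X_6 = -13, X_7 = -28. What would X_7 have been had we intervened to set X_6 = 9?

16

Intervening sets X_6 = 9 and removes its equation (X_6 := -3X_3 - 2X_1 - 1).
X_7 = 2X_6 - 2X_2 - 2  [with X_6=9, X_2=0]  = 16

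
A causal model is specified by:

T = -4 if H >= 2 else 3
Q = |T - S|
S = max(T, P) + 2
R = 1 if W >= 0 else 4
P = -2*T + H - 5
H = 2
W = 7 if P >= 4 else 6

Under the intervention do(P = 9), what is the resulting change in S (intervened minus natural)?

The intervention breaks the incoming arrows to P: P = -2*T + H - 5 no longer applies, and P = 9.
T = -4 if H >= 2 else 3  [with H=2]  = -4
S = max(T, P) + 2  [with T=-4, P=9]  = 11
Without intervention: T = -4 if H >= 2 else 3  [with H=2]  = -4; P = -2*T + H - 5  [with T=-4, H=2]  = 5; S = max(T, P) + 2  [with T=-4, P=5]  = 7.
Change = 11 − 7 = 4.

4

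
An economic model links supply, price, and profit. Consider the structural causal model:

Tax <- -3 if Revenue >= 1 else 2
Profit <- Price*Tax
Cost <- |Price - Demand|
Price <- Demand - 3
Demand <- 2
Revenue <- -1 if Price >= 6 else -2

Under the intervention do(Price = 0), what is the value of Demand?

2

Under do(Price=0), the mechanism Price <- Demand - 3 is discarded; Price is fixed at 0.
Demand is not downstream of the intervention, so its value is determined by the original equations.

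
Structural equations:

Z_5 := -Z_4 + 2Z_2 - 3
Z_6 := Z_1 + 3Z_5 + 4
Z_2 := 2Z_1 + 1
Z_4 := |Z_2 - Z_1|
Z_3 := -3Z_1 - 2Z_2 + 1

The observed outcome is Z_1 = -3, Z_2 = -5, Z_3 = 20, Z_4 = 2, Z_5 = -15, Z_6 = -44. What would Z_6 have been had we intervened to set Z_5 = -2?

-5

The intervention breaks the incoming arrows to Z_5: Z_5 := -Z_4 + 2Z_2 - 3 no longer applies, and Z_5 = -2.
Z_6 = Z_1 + 3Z_5 + 4  [with Z_1=-3, Z_5=-2]  = -5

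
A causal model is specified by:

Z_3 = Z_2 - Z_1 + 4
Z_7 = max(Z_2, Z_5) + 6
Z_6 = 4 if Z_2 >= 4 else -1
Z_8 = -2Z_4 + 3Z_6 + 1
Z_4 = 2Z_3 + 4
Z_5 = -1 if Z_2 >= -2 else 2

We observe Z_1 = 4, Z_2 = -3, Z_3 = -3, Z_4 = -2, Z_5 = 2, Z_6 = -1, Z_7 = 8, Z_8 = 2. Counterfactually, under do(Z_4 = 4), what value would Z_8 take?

do(Z_4=4) replaces the equation Z_4 = 2Z_3 + 4 with the constant Z_4 = 4.
Z_6 = 4 if Z_2 >= 4 else -1  [with Z_2=-3]  = -1
Z_8 = -2Z_4 + 3Z_6 + 1  [with Z_4=4, Z_6=-1]  = -10

-10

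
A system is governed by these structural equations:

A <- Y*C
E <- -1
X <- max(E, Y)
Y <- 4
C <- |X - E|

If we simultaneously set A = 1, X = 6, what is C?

Under do(A = 1, X = 6), each intervened variable's structural equation is replaced by its fixed value.
C = |X - E|  [with X=6, E=-1]  = 7

7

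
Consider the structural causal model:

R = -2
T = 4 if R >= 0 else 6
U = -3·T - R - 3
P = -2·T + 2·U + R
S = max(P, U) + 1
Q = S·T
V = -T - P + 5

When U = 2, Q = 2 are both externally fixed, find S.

The joint intervention fixes U = 2, Q = 2, removing each variable's own equation.
T = 4 if R >= 0 else 6  [with R=-2]  = 6
P = -2·T + 2·U + R  [with T=6, U=2, R=-2]  = -10
S = max(P, U) + 1  [with P=-10, U=2]  = 3

3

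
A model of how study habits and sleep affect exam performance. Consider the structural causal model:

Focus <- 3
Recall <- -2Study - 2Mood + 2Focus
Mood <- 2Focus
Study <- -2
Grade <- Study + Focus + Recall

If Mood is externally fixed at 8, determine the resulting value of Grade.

-5

do(Mood=8) replaces the equation Mood <- 2Focus with the constant Mood = 8.
Recall = -2Study - 2Mood + 2Focus  [with Study=-2, Mood=8, Focus=3]  = -6
Grade = Study + Focus + Recall  [with Study=-2, Focus=3, Recall=-6]  = -5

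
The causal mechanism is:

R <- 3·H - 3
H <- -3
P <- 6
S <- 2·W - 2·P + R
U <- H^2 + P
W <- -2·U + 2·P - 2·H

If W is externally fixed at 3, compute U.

Under do(W=3), the mechanism W <- -2·U + 2·P - 2·H is discarded; W is fixed at 3.
Since U is not a descendant of the intervened variable, it is unaffected.
U = H^2 + P  [with H=-3, P=6]  = 15

15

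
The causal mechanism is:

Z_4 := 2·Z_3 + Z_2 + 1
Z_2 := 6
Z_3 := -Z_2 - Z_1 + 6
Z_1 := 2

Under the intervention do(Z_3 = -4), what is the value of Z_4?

The intervention breaks the incoming arrows to Z_3: Z_3 := -Z_2 - Z_1 + 6 no longer applies, and Z_3 = -4.
Z_4 = 2·Z_3 + Z_2 + 1  [with Z_3=-4, Z_2=6]  = -1

-1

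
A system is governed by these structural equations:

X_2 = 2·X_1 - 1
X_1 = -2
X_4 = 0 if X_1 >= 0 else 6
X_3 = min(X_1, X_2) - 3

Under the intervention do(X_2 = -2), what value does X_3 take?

The intervention breaks the incoming arrows to X_2: X_2 = 2·X_1 - 1 no longer applies, and X_2 = -2.
X_3 = min(X_1, X_2) - 3  [with X_1=-2, X_2=-2]  = -5

-5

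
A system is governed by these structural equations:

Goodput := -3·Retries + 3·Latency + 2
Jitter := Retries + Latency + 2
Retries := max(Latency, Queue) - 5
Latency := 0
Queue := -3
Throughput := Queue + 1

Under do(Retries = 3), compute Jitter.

The intervention breaks the incoming arrows to Retries: Retries := max(Latency, Queue) - 5 no longer applies, and Retries = 3.
Jitter = Retries + Latency + 2  [with Retries=3, Latency=0]  = 5

5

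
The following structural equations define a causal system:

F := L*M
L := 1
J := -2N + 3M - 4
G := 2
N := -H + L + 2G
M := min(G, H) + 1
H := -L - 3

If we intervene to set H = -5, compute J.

The intervention breaks the incoming arrows to H: H := -L - 3 no longer applies, and H = -5.
N = -H + L + 2G  [with H=-5, L=1, G=2]  = 10
M = min(G, H) + 1  [with G=2, H=-5]  = -4
J = -2N + 3M - 4  [with N=10, M=-4]  = -36

-36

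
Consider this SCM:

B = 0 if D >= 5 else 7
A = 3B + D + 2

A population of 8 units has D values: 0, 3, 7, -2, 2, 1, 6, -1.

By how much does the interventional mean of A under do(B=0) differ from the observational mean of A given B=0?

-4.5

Under do(B=0), B's equation is replaced by B=0 for every unit. Per-unit A: 2, 5, 9, 0, 4, 3, 8, 1. Mean = 4.
Conditioning on B=0 selects the 2 unit(s) with D ∈ {7, 6}. Their A values: 9, 8. Mean = 8.5.
Difference = 4 − 8.5 = -4.5.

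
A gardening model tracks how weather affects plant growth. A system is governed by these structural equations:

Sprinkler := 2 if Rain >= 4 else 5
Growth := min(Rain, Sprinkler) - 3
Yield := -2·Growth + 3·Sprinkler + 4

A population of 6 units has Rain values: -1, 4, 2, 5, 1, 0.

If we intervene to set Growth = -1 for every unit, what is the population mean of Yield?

Under do(Growth=-1), Growth's equation is replaced by Growth=-1 for every unit. Per-unit Yield: 21, 12, 21, 12, 21, 21. Mean = 18.

18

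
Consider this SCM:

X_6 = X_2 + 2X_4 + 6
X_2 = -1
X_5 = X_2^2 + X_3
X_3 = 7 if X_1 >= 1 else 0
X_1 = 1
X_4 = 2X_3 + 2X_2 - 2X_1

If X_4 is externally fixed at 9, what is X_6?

23

Under do(X_4=9), the mechanism X_4 = 2X_3 + 2X_2 - 2X_1 is discarded; X_4 is fixed at 9.
X_6 = X_2 + 2X_4 + 6  [with X_2=-1, X_4=9]  = 23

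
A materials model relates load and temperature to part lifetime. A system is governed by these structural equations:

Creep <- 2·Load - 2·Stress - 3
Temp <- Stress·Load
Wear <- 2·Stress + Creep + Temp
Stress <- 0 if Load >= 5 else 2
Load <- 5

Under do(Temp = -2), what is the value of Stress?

Under do(Temp=-2), the mechanism Temp <- Stress·Load is discarded; Temp is fixed at -2.
Since Stress is not a descendant of the intervened variable, it is unaffected.
Stress = 0 if Load >= 5 else 2  [with Load=5]  = 0

0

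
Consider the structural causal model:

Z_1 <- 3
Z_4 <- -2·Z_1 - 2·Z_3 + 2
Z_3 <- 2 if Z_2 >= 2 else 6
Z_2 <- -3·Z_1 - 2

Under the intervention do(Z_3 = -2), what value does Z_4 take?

0

The intervention breaks the incoming arrows to Z_3: Z_3 <- 2 if Z_2 >= 2 else 6 no longer applies, and Z_3 = -2.
Z_4 = -2·Z_1 - 2·Z_3 + 2  [with Z_1=3, Z_3=-2]  = 0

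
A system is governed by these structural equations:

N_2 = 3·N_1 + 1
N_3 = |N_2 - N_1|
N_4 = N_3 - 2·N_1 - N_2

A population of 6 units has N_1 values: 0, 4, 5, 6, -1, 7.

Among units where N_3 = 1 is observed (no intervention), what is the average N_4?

2.5

Observing N_3=1 restricts to units where N_3's equation naturally yields 1: N_1 ∈ {0, -1}. In that subpopulation N_4 = 0, 5, mean 2.5.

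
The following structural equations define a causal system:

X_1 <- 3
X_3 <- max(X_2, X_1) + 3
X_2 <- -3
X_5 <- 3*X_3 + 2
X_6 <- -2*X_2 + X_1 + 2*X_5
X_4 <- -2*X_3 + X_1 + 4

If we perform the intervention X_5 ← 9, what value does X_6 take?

27

The intervention breaks the incoming arrows to X_5: X_5 <- 3*X_3 + 2 no longer applies, and X_5 = 9.
X_6 = -2*X_2 + X_1 + 2*X_5  [with X_2=-3, X_1=3, X_5=9]  = 27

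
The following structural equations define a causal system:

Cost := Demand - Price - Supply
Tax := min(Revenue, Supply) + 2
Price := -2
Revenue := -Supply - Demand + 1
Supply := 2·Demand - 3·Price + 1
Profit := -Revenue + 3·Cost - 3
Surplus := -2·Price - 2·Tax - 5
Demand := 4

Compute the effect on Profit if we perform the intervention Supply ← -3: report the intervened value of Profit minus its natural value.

36

The intervention breaks the incoming arrows to Supply: Supply := 2·Demand - 3·Price + 1 no longer applies, and Supply = -3.
Cost = Demand - Price - Supply  [with Demand=4, Price=-2, Supply=-3]  = 9
Revenue = -Supply - Demand + 1  [with Supply=-3, Demand=4]  = 0
Profit = -Revenue + 3·Cost - 3  [with Revenue=0, Cost=9]  = 24
Without intervention: Supply = 2·Demand - 3·Price + 1  [with Demand=4, Price=-2]  = 15; Cost = Demand - Price - Supply  [with Demand=4, Price=-2, Supply=15]  = -9; Revenue = -Supply - Demand + 1  [with Supply=15, Demand=4]  = -18; Profit = -Revenue + 3·Cost - 3  [with Revenue=-18, Cost=-9]  = -12.
Change = 24 − (-12) = 36.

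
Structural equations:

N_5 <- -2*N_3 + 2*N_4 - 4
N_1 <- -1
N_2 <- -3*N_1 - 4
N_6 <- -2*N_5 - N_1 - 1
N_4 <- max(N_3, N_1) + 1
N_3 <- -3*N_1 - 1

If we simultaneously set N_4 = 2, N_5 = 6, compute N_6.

-12

The joint intervention fixes N_4 = 2, N_5 = 6, removing each variable's own equation.
N_6 = -2*N_5 - N_1 - 1  [with N_5=6, N_1=-1]  = -12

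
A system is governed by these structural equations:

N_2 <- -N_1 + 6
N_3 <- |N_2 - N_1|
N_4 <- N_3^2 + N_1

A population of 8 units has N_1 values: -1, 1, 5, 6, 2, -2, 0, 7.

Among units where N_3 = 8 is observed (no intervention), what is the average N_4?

E[N_4|N_3=8] averages over only the 2 units with N_3=8 (N_1 = -1, 7): N_4 = 63, 71, mean 67.

67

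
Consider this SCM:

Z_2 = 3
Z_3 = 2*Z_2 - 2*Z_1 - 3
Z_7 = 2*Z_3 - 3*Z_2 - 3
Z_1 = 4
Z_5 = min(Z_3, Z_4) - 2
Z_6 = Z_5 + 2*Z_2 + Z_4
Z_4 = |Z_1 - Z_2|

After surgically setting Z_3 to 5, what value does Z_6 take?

The intervention breaks the incoming arrows to Z_3: Z_3 = 2*Z_2 - 2*Z_1 - 3 no longer applies, and Z_3 = 5.
Z_4 = |Z_1 - Z_2|  [with Z_1=4, Z_2=3]  = 1
Z_5 = min(Z_3, Z_4) - 2  [with Z_3=5, Z_4=1]  = -1
Z_6 = Z_5 + 2*Z_2 + Z_4  [with Z_5=-1, Z_2=3, Z_4=1]  = 6

6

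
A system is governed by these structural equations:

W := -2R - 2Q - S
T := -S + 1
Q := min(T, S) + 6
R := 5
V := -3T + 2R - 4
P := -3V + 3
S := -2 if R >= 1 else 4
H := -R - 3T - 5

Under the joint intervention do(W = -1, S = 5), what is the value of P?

-51

Under do(W = -1, S = 5), each intervened variable's structural equation is replaced by its fixed value.
T = -S + 1  [with S=5]  = -4
V = -3T + 2R - 4  [with T=-4, R=5]  = 18
P = -3V + 3  [with V=18]  = -51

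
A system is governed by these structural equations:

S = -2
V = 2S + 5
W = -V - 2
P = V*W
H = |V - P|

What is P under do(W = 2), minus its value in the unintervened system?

5

The intervention breaks the incoming arrows to W: W = -V - 2 no longer applies, and W = 2.
V = 2S + 5  [with S=-2]  = 1
P = V*W  [with V=1, W=2]  = 2
Without intervention: V = 2S + 5  [with S=-2]  = 1; W = -V - 2  [with V=1]  = -3; P = V*W  [with V=1, W=-3]  = -3.
Change = 2 − (-3) = 5.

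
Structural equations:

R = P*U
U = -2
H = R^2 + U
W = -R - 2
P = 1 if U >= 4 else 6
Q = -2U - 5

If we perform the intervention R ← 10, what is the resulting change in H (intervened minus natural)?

do(R=10) replaces the equation R = P*U with the constant R = 10.
H = R^2 + U  [with R=10, U=-2]  = 98
Without intervention: P = 1 if U >= 4 else 6  [with U=-2]  = 6; R = P*U  [with P=6, U=-2]  = -12; H = R^2 + U  [with R=-12, U=-2]  = 142.
Change = 98 − 142 = -44.

-44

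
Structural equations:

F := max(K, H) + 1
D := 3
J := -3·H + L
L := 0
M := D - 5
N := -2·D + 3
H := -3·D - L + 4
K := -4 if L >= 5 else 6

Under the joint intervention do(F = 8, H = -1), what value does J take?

Under do(F = 8, H = -1), each intervened variable's structural equation is replaced by its fixed value.
J = -3·H + L  [with H=-1, L=0]  = 3

3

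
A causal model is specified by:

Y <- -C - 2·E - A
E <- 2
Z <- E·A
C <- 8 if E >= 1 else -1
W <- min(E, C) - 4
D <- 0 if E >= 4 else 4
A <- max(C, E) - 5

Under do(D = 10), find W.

The intervention breaks the incoming arrows to D: D <- 0 if E >= 4 else 4 no longer applies, and D = 10.
W is not downstream of the intervention, so its value is determined by the original equations.
C = 8 if E >= 1 else -1  [with E=2]  = 8
W = min(E, C) - 4  [with E=2, C=8]  = -2

-2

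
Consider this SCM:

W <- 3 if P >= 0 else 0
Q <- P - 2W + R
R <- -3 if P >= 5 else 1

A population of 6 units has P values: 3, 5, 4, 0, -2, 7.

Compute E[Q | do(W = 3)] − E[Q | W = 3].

The intervention sets W=3 in all 6 units regardless of P. Recomputing Q per unit gives -2, -4, -1, -5, -7, -2; average -3.5.
Conditioning on W=3 selects the 5 unit(s) with P ∈ {3, 5, 4, 0, 7}. Their Q values: -2, -4, -1, -5, -2. Mean = -2.8.
Difference = -3.5 − (-2.8) = -0.7.

-0.7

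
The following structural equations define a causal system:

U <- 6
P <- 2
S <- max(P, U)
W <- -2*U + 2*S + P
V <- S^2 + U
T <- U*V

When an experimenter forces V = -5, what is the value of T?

-30

The intervention breaks the incoming arrows to V: V <- S^2 + U no longer applies, and V = -5.
T = U*V  [with U=6, V=-5]  = -30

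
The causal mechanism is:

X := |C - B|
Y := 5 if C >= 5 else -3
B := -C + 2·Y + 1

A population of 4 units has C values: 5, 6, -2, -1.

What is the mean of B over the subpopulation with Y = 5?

5.5

Observing Y=5 restricts to units where Y's equation naturally yields 5: C ∈ {5, 6}. In that subpopulation B = 6, 5, mean 5.5.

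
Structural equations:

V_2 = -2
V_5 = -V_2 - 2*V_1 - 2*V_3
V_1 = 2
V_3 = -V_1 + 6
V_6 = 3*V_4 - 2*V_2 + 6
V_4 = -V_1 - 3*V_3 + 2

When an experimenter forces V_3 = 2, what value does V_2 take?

Under do(V_3=2), the mechanism V_3 = -V_1 + 6 is discarded; V_3 is fixed at 2.
Since V_2 is not a descendant of the intervened variable, it is unaffected.

-2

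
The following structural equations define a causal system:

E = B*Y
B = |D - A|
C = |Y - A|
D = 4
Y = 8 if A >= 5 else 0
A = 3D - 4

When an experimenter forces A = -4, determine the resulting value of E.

Under do(A=-4), the mechanism A = 3D - 4 is discarded; A is fixed at -4.
B = |D - A|  [with D=4, A=-4]  = 8
Y = 8 if A >= 5 else 0  [with A=-4]  = 0
E = B*Y  [with B=8, Y=0]  = 0

0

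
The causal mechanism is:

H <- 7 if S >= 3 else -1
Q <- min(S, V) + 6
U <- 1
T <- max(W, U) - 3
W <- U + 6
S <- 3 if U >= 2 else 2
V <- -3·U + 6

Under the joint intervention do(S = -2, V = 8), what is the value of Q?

Under do(S = -2, V = 8), each intervened variable's structural equation is replaced by its fixed value.
Q = min(S, V) + 6  [with S=-2, V=8]  = 4

4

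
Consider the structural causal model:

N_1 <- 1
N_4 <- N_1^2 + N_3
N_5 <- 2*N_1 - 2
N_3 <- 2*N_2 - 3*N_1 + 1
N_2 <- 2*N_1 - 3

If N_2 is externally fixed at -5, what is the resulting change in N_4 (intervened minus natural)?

-8

Under do(N_2=-5), the mechanism N_2 <- 2*N_1 - 3 is discarded; N_2 is fixed at -5.
N_3 = 2*N_2 - 3*N_1 + 1  [with N_2=-5, N_1=1]  = -12
N_4 = N_1^2 + N_3  [with N_1=1, N_3=-12]  = -11
Without intervention: N_2 = 2*N_1 - 3  [with N_1=1]  = -1; N_3 = 2*N_2 - 3*N_1 + 1  [with N_2=-1, N_1=1]  = -4; N_4 = N_1^2 + N_3  [with N_1=1, N_3=-4]  = -3.
Change = -11 − (-3) = -8.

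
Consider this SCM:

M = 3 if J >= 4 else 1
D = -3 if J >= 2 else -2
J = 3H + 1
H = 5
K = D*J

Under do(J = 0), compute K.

0

Under do(J=0), the mechanism J = 3H + 1 is discarded; J is fixed at 0.
D = -3 if J >= 2 else -2  [with J=0]  = -2
K = D*J  [with D=-2, J=0]  = 0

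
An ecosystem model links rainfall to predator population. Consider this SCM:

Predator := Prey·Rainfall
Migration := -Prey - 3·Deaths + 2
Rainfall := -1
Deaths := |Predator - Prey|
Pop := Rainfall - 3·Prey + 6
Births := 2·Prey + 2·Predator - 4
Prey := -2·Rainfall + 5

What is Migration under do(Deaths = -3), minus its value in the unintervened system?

51

The intervention breaks the incoming arrows to Deaths: Deaths := |Predator - Prey| no longer applies, and Deaths = -3.
Prey = -2·Rainfall + 5  [with Rainfall=-1]  = 7
Migration = -Prey - 3·Deaths + 2  [with Prey=7, Deaths=-3]  = 4
Without intervention: Prey = -2·Rainfall + 5  [with Rainfall=-1]  = 7; Predator = Prey·Rainfall  [with Prey=7, Rainfall=-1]  = -7; Deaths = |Predator - Prey|  [with Predator=-7, Prey=7]  = 14; Migration = -Prey - 3·Deaths + 2  [with Prey=7, Deaths=14]  = -47.
Change = 4 − (-47) = 51.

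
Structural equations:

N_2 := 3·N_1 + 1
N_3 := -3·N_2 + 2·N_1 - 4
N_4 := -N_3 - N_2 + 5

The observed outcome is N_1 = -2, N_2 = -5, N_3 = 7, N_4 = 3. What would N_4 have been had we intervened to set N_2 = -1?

Under do(N_2=-1), the mechanism N_2 := 3·N_1 + 1 is discarded; N_2 is fixed at -1.
N_3 = -3·N_2 + 2·N_1 - 4  [with N_2=-1, N_1=-2]  = -5
N_4 = -N_3 - N_2 + 5  [with N_3=-5, N_2=-1]  = 11

11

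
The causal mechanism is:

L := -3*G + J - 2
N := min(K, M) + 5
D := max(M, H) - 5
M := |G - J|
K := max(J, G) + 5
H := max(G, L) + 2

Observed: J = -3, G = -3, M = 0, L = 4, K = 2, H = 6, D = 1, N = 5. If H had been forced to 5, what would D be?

0

Intervening sets H = 5 and removes its equation (H := max(G, L) + 2).
M = |G - J|  [with G=-3, J=-3]  = 0
D = max(M, H) - 5  [with M=0, H=5]  = 0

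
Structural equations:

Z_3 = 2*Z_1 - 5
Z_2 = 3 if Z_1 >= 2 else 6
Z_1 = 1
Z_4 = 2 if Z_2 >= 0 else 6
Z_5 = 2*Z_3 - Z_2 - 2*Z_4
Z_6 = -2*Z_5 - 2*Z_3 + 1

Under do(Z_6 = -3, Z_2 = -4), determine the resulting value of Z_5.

-14

The joint intervention fixes Z_6 = -3, Z_2 = -4, removing each variable's own equation.
Z_3 = 2*Z_1 - 5  [with Z_1=1]  = -3
Z_4 = 2 if Z_2 >= 0 else 6  [with Z_2=-4]  = 6
Z_5 = 2*Z_3 - Z_2 - 2*Z_4  [with Z_3=-3, Z_2=-4, Z_4=6]  = -14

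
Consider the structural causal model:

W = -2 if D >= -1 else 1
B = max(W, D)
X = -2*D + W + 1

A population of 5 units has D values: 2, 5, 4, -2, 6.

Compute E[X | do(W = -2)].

Every unit gets W=-2 under the intervention. X values become -5, -11, -9, 3, -13; E[X|do(W=-2)] = -7.

-7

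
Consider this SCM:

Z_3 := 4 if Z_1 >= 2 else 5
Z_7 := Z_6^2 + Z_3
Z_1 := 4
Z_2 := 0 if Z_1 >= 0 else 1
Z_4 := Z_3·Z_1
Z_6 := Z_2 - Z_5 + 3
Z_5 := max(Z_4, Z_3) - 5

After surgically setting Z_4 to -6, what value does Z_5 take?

Intervening sets Z_4 = -6 and removes its equation (Z_4 := Z_3·Z_1).
Z_3 = 4 if Z_1 >= 2 else 5  [with Z_1=4]  = 4
Z_5 = max(Z_4, Z_3) - 5  [with Z_4=-6, Z_3=4]  = -1

-1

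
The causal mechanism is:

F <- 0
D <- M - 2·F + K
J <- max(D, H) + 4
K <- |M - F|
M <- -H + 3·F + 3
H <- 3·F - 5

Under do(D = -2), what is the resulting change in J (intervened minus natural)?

The intervention breaks the incoming arrows to D: D <- M - 2·F + K no longer applies, and D = -2.
H = 3·F - 5  [with F=0]  = -5
J = max(D, H) + 4  [with D=-2, H=-5]  = 2
Without intervention: H = 3·F - 5  [with F=0]  = -5; M = -H + 3·F + 3  [with H=-5, F=0]  = 8; K = |M - F|  [with M=8, F=0]  = 8; D = M - 2·F + K  [with M=8, F=0, K=8]  = 16; J = max(D, H) + 4  [with D=16, H=-5]  = 20.
Change = 2 − 20 = -18.

-18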